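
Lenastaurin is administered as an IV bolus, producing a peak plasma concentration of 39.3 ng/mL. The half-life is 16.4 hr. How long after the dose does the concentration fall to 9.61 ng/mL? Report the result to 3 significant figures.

33.3 hours

k = ln 2 / 16.4 = 0.04227 hr⁻¹
C(t) = C₀ e^(−kt)  ⇒  t = ln(C₀/C) / k
t = ln(39.3/9.61) / 0.04227 = 1.408 / 0.04227 ≈ 33.3 hours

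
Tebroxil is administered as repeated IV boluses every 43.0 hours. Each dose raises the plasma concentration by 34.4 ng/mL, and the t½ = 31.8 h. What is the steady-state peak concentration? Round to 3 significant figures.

k = ln 2 / 31.8 = 0.02180 h⁻¹
Fraction remaining after one interval: e^(−kτ) = e^(−0.02180 × 43.0) = 0.3917
R = 1 / (1 − 0.3917) = 1.644
Css,max = 34.4 × 1.644 ≈ 56.6 ng/mL

56.6 ng/mL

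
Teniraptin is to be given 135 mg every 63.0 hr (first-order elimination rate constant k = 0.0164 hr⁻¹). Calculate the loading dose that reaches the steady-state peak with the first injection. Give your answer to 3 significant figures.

Accumulation ratio R = 1 / (1 − e^(−kτ)) = 1 / (1 − e^(−0.01640×63.0)) = 1 / (1 − 0.3559) = 1.552
Loading dose = maintenance dose × R = 135 × 1.552 ≈ 210 mg

210 mg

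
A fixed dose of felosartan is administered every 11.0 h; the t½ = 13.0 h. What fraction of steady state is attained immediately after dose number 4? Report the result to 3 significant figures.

0.904

k = ln 2 / 13.0 = 0.05332 h⁻¹
f_n = 1 − e^(−nkτ) = 1 − e^(−4 × 0.05332 × 11.0) = 1 − e^(−2.346) = 1 − 0.09575 ≈ 0.904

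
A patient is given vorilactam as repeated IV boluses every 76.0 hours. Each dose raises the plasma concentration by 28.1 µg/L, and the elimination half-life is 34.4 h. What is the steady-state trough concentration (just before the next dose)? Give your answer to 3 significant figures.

k = ln 2 / 34.4 = 0.02015 h⁻¹
Fraction remaining after one interval: e^(−kτ) = e^(−0.02015 × 76.0) = 0.2162
R = 1 / (1 − 0.2162) = 1.276
Css,max = 28.1 × 1.276 = 35.85 µg/L
Css,min = Css,max × e^(−kτ) = 35.85 × 0.2162 ≈ 7.75 µg/L

7.75 µg/L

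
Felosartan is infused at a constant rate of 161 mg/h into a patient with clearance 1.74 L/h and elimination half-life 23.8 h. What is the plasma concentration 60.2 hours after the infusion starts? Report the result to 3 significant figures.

76.5 µg/mL

Css = rate / CL = 161 / 1.74 = 92.53 µg/mL
k = ln 2 / 23.8 = 0.02912 h⁻¹
C(t) = Css (1 − e^(−kt)) = 92.53 × (1 − e^(−1.753)) = 92.53 × 0.8268 ≈ 76.5 µg/mL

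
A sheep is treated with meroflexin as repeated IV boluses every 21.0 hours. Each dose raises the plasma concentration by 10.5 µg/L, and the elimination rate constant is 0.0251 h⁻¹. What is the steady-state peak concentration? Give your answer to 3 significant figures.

25.6 µg/L

Fraction remaining after one interval: e^(−kτ) = e^(−0.02510 × 21.0) = 0.5903
R = 1 / (1 − 0.5903) = 2.441
Css,max = 10.5 × 2.441 ≈ 25.6 µg/L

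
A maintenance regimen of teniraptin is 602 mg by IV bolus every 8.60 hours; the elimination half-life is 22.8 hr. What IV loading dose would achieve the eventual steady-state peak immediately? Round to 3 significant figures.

2620 mg

k = ln 2 / 22.8 = 0.03040 hr⁻¹
Accumulation ratio R = 1 / (1 − e^(−kτ)) = 1 / (1 − e^(−0.03040×8.60)) = 1 / (1 − 0.7699) = 4.347
Loading dose = maintenance dose × R = 602 × 4.347 ≈ 2620 mg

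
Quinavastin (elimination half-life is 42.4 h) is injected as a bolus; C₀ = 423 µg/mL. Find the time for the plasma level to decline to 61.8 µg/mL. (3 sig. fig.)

k = ln 2 / 42.4 = 0.01635 h⁻¹
C(t) = C₀ e^(−kt)  ⇒  t = ln(C₀/C) / k
t = ln(423/61.8) / 0.01635 = 1.923 / 0.01635 ≈ 118 hours

118 hours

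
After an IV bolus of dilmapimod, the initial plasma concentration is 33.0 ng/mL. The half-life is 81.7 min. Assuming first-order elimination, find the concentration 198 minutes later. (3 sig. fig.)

6.15 ng/mL

k = ln 2 / 81.7 = 0.008484 min⁻¹
C(t) = C₀ e^(−kt) = 33.0 × e^(−0.008484 × 198) = 33.0 × e^(−1.680) = 33.0 × 0.1864 ≈ 6.15 ng/mL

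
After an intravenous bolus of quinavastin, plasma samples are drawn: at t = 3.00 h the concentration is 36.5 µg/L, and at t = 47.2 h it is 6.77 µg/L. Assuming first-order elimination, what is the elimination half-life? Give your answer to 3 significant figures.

18.2 hours

k = ln(C₁/C₂) / (t₂ − t₁) = ln(36.5/6.77) / (47.2 − 3.00)
  = 1.685 / 44.20 = 0.03812 h⁻¹
t½ = ln 2 / k = ln 2 / 0.03812 ≈ 18.2 hours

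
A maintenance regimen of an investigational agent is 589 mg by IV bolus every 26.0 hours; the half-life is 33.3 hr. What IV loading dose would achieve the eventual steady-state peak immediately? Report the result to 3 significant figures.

1410 mg

k = ln 2 / 33.3 = 0.02082 hr⁻¹
Accumulation ratio R = 1 / (1 − e^(−kτ)) = 1 / (1 − e^(−0.02082×26.0)) = 1 / (1 − 0.5821) = 2.393
Loading dose = maintenance dose × R = 589 × 2.393 ≈ 1410 mg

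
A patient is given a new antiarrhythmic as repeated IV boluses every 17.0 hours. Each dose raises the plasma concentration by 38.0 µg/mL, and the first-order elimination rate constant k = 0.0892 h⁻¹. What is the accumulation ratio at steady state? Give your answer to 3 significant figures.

1.28

Fraction remaining after one interval: e^(−kτ) = e^(−0.08920 × 17.0) = 0.2195
R = 1 / (1 − 0.2195) = 1 / 0.7805 ≈ 1.28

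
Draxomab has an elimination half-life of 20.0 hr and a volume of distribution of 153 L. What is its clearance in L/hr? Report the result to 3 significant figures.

k = ln 2 / t½ = ln 2 / 20.0 = 0.03466 hr⁻¹
CL = k · V = 0.03466 × 153 ≈ 5.30 L/hr

5.30 L/hr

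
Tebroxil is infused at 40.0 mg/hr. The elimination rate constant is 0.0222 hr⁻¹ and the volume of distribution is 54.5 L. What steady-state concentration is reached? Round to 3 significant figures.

33.1 µg/mL

CL = k · V = 0.0222 × 54.5 = 1.210 L/hr
Css = rate / CL = 40.0 / 1.210 ≈ 33.1 µg/mL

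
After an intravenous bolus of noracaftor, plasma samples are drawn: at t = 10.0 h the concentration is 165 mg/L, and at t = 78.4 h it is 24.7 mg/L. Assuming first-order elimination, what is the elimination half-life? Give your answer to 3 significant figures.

25.0 hours

k = ln(C₁/C₂) / (t₂ − t₁) = ln(165/24.7) / (78.4 − 10.0)
  = 1.899 / 68.40 = 0.02777 h⁻¹
t½ = ln 2 / k = ln 2 / 0.02777 ≈ 25.0 hours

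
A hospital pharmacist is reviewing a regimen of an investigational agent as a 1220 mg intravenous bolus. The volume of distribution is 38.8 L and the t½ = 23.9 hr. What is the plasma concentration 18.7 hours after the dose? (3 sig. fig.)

18.3 µg/mL

C₀ = dose / V = 1220 / 38.8 = 31.44 µg/mL
k = ln 2 / 23.9 = 0.02900 hr⁻¹
C(t) = C₀ e^(−kt) = 31.44 × e^(−0.02900 × 18.7) = 31.44 × e^(−0.5423) = 31.44 × 0.5814 ≈ 18.3 µg/mL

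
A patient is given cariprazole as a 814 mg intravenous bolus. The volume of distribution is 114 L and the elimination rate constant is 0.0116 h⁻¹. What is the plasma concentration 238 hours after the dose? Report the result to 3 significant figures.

0.452 µg/mL

C₀ = dose / V = 814 / 114 = 7.140 µg/mL
C(t) = C₀ e^(−kt) = 7.140 × e^(−0.01160 × 238) = 7.140 × e^(−2.761) = 7.140 × 0.06324 ≈ 0.452 µg/mL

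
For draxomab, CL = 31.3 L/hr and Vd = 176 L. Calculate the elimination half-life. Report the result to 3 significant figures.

k = CL / V = 31.3 / 176 = 0.1778 hr⁻¹
t½ = ln 2 / k = ln 2 / 0.1778 ≈ 3.90 hours

3.90 hours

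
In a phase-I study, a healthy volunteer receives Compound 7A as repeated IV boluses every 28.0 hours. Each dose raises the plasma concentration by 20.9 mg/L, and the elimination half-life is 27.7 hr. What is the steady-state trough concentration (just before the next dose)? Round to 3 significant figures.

20.6 mg/L

k = ln 2 / 27.7 = 0.02502 hr⁻¹
Fraction remaining after one interval: e^(−kτ) = e^(−0.02502 × 28.0) = 0.4963
R = 1 / (1 − 0.4963) = 1.985
Css,max = 20.9 × 1.985 = 41.49 mg/L
Css,min = Css,max × e^(−kτ) = 41.49 × 0.4963 ≈ 20.6 mg/L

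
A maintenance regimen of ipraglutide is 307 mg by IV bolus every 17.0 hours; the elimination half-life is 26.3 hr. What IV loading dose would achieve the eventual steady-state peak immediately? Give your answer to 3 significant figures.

850 mg

k = ln 2 / 26.3 = 0.02636 hr⁻¹
Accumulation ratio R = 1 / (1 − e^(−kτ)) = 1 / (1 − e^(−0.02636×17.0)) = 1 / (1 − 0.6389) = 2.769
Loading dose = maintenance dose × R = 307 × 2.769 ≈ 850 mg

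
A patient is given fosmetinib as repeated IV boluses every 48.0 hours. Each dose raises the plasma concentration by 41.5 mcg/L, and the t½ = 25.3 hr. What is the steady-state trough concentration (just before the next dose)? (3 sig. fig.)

k = ln 2 / 25.3 = 0.02740 hr⁻¹
Fraction remaining after one interval: e^(−kτ) = e^(−0.02740 × 48.0) = 0.2685
R = 1 / (1 − 0.2685) = 1.367
Css,max = 41.5 × 1.367 = 56.73 mcg/L
Css,min = Css,max × e^(−kτ) = 56.73 × 0.2685 ≈ 15.2 mcg/L

15.2 mcg/L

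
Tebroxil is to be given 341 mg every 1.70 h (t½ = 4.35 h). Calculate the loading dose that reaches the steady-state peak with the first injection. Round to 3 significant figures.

1440 mg

k = ln 2 / 4.35 = 0.1593 h⁻¹
Accumulation ratio R = 1 / (1 − e^(−kτ)) = 1 / (1 − e^(−0.1593×1.70)) = 1 / (1 − 0.7627) = 4.214
Loading dose = maintenance dose × R = 341 × 4.214 ≈ 1440 mg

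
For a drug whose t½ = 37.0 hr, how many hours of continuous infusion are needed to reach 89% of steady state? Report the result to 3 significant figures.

118 hours

k = ln 2 / 37.0 = 0.01873 hr⁻¹
f = 1 − e^(−kt)  ⇒  t = −ln(1 − f) / k
t = −ln(1 − 0.89) / 0.01873 = 2.207 / 0.01873 ≈ 118 hours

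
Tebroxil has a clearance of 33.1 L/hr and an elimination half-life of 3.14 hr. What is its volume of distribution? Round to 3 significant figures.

150 L

k = ln 2 / t½ = ln 2 / 3.14 = 0.2207 hr⁻¹
V = CL / k = 33.1 / 0.2207 ≈ 150 L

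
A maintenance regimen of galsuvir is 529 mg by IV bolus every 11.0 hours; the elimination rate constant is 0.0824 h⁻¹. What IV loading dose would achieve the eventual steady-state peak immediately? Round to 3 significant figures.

Accumulation ratio R = 1 / (1 − e^(−kτ)) = 1 / (1 − e^(−0.08240×11.0)) = 1 / (1 − 0.4040) = 1.678
Loading dose = maintenance dose × R = 529 × 1.678 ≈ 888 mg

888 mg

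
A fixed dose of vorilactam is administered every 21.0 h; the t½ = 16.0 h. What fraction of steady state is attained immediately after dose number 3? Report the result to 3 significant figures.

k = ln 2 / 16.0 = 0.04332 h⁻¹
f_n = 1 − e^(−nkτ) = 1 − e^(−3 × 0.04332 × 21.0) = 1 − e^(−2.729) = 1 − 0.06527 ≈ 0.935

0.935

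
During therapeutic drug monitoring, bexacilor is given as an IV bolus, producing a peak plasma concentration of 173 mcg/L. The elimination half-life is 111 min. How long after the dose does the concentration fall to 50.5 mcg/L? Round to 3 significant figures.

k = ln 2 / 111 = 0.006245 min⁻¹
C(t) = C₀ e^(−kt)  ⇒  t = ln(C₀/C) / k
t = ln(173/50.5) / 0.006245 = 1.231 / 0.006245 ≈ 197 minutes

197 minutes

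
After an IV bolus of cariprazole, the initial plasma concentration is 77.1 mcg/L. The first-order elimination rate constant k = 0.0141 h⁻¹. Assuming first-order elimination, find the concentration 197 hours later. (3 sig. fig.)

4.79 mcg/L

C(t) = C₀ e^(−kt) = 77.1 × e^(−0.01410 × 197) = 77.1 × e^(−2.778) = 77.1 × 0.06218 ≈ 4.79 mcg/L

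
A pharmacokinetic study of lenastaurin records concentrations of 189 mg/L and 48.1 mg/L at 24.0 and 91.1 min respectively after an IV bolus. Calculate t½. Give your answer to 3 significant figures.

34.0 minutes

k = ln(C₁/C₂) / (t₂ − t₁) = ln(189/48.1) / (91.1 − 24.0)
  = 1.368 / 67.10 = 0.02039 min⁻¹
t½ = ln 2 / k = ln 2 / 0.02039 ≈ 34.0 minutes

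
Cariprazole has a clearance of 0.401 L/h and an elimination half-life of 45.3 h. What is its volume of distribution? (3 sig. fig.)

k = ln 2 / t½ = ln 2 / 45.3 = 0.01530 h⁻¹
V = CL / k = 0.401 / 0.01530 ≈ 26.2 L

26.2 L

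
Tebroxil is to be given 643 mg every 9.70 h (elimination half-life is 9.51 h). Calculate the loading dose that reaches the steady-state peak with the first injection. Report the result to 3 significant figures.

k = ln 2 / 9.51 = 0.07289 h⁻¹
Accumulation ratio R = 1 / (1 − e^(−kτ)) = 1 / (1 − e^(−0.07289×9.70)) = 1 / (1 − 0.4931) = 1.973
Loading dose = maintenance dose × R = 643 × 1.973 ≈ 1270 mg

1270 mg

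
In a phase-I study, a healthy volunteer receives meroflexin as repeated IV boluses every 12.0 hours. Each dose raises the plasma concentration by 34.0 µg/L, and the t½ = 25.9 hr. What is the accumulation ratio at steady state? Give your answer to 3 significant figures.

3.64

k = ln 2 / 25.9 = 0.02676 hr⁻¹
Fraction remaining after one interval: e^(−kτ) = e^(−0.02676 × 12.0) = 0.7253
R = 1 / (1 − 0.7253) = 1 / 0.2747 ≈ 3.64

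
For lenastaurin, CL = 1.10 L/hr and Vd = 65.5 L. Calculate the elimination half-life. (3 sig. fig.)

41.3 hours

k = CL / V = 1.10 / 65.5 = 0.01679 hr⁻¹
t½ = ln 2 / k = ln 2 / 0.01679 ≈ 41.3 hours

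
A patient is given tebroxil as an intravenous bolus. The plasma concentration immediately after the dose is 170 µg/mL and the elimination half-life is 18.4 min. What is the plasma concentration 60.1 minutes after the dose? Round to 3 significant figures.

17.7 µg/mL

k = ln 2 / 18.4 = 0.03767 min⁻¹
60.1 min is 3.266 half-lives, so C = 170 × (1/2)^3.266 = 170 × 0.1039 ≈ 17.7 µg/mL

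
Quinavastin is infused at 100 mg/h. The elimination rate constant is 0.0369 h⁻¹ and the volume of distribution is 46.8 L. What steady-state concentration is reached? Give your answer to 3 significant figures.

57.9 µg/mL

CL = k · V = 0.0369 × 46.8 = 1.727 L/h
Css = rate / CL = 100 / 1.727 ≈ 57.9 µg/mL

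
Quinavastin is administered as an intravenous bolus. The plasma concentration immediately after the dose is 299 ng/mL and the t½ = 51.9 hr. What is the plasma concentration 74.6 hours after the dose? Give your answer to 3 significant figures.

110 ng/mL

k = ln 2 / 51.9 = 0.01336 hr⁻¹
C(t) = C₀ e^(−kt) = 299 × e^(−0.01336 × 74.6) = 299 × e^(−0.9963) = 299 × 0.3692 ≈ 110 ng/mL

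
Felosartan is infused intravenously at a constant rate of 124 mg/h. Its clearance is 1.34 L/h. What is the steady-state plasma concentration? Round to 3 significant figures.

92.5 mg/L

Css = infusion rate / CL = 124 / 1.34 ≈ 92.5 mg/L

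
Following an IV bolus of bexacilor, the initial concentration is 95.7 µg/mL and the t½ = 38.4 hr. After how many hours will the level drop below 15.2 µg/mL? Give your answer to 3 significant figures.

k = ln 2 / 38.4 = 0.01805 hr⁻¹
C(t) = C₀ e^(−kt)  ⇒  t = ln(C₀/C) / k
t = ln(95.7/15.2) / 0.01805 = 1.840 / 0.01805 ≈ 102 hours

102 hours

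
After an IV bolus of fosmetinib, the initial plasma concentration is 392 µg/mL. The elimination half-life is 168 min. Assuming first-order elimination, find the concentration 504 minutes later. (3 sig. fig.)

49.0 µg/mL

k = ln 2 / 168 = 0.004126 min⁻¹
C(t) = C₀ e^(−kt) = 392 × e^(−0.004126 × 504) = 392 × e^(−2.079) = 392 × 0.1250 ≈ 49.0 µg/mL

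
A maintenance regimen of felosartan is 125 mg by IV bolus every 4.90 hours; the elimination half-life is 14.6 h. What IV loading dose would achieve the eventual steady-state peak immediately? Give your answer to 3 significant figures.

602 mg

k = ln 2 / 14.6 = 0.04748 h⁻¹
Accumulation ratio R = 1 / (1 − e^(−kτ)) = 1 / (1 − e^(−0.04748×4.90)) = 1 / (1 − 0.7924) = 4.818
Loading dose = maintenance dose × R = 125 × 4.818 ≈ 602 mg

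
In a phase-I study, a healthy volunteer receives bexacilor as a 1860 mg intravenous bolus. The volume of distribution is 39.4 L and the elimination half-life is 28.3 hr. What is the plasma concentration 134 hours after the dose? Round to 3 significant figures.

C₀ = dose / V = 1860 / 39.4 = 47.21 µg/mL
k = ln 2 / 28.3 = 0.02449 hr⁻¹
C(t) = C₀ e^(−kt) = 47.21 × e^(−0.02449 × 134) = 47.21 × e^(−3.282) = 47.21 × 0.03755 ≈ 1.77 µg/mL

1.77 µg/mL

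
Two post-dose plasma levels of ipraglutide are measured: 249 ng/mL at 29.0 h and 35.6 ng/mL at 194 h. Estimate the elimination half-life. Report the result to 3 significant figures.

k = ln(C₁/C₂) / (t₂ − t₁) = ln(249/35.6) / (194 − 29.0)
  = 1.945 / 165.0 = 0.01179 h⁻¹
t½ = ln 2 / k = ln 2 / 0.01179 ≈ 58.8 hours

58.8 hours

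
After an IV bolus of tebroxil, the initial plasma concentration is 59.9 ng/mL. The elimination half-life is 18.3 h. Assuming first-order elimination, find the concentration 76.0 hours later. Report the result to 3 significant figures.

3.37 ng/mL

k = ln 2 / 18.3 = 0.03788 h⁻¹
C(t) = C₀ e^(−kt) = 59.9 × e^(−0.03788 × 76.0) = 59.9 × e^(−2.879) = 59.9 × 0.05621 ≈ 3.37 ng/mL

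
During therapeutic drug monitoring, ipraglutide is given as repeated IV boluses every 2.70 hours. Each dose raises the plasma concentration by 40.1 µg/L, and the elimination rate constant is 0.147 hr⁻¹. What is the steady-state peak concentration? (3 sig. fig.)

122 µg/L

Fraction remaining after one interval: e^(−kτ) = e^(−0.1470 × 2.70) = 0.6724
R = 1 / (1 − 0.6724) = 3.053
Css,max = 40.1 × 3.053 ≈ 122 µg/L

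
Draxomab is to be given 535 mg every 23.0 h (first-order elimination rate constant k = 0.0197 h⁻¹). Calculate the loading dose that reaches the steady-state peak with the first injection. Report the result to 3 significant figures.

1470 mg

Accumulation ratio R = 1 / (1 − e^(−kτ)) = 1 / (1 − e^(−0.01970×23.0)) = 1 / (1 − 0.6357) = 2.745
Loading dose = maintenance dose × R = 535 × 2.745 ≈ 1470 mg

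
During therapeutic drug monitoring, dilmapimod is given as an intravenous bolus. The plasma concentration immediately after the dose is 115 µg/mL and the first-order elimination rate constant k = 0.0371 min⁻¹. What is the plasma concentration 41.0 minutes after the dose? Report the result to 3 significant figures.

C(t) = C₀ e^(−kt) = 115 × e^(−0.03710 × 41.0) = 115 × e^(−1.521) = 115 × 0.2185 ≈ 25.1 µg/mL

25.1 µg/mL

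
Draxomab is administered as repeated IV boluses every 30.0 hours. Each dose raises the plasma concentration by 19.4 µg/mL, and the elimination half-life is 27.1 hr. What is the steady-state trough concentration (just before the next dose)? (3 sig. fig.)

16.8 µg/mL

k = ln 2 / 27.1 = 0.02558 hr⁻¹
Fraction remaining after one interval: e^(−kτ) = e^(−0.02558 × 30.0) = 0.4643
R = 1 / (1 − 0.4643) = 1.867
Css,max = 19.4 × 1.867 = 36.21 µg/mL
Css,min = Css,max × e^(−kτ) = 36.21 × 0.4643 ≈ 16.8 µg/mL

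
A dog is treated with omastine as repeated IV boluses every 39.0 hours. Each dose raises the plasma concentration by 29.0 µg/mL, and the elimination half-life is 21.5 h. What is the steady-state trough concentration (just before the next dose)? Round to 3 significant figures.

11.5 µg/mL

k = ln 2 / 21.5 = 0.03224 h⁻¹
Fraction remaining after one interval: e^(−kτ) = e^(−0.03224 × 39.0) = 0.2844
R = 1 / (1 − 0.2844) = 1.397
Css,max = 29.0 × 1.397 = 40.53 µg/mL
Css,min = Css,max × e^(−kτ) = 40.53 × 0.2844 ≈ 11.5 µg/mL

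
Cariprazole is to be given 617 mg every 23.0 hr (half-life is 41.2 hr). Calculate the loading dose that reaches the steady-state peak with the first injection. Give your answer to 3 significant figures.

k = ln 2 / 41.2 = 0.01682 hr⁻¹
Accumulation ratio R = 1 / (1 − e^(−kτ)) = 1 / (1 − e^(−0.01682×23.0)) = 1 / (1 − 0.6791) = 3.116
Loading dose = maintenance dose × R = 617 × 3.116 ≈ 1920 mg

1920 mg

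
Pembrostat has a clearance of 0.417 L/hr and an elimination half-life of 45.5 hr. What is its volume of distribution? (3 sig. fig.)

k = ln 2 / t½ = ln 2 / 45.5 = 0.01523 hr⁻¹
V = CL / k = 0.417 / 0.01523 ≈ 27.4 L

27.4 L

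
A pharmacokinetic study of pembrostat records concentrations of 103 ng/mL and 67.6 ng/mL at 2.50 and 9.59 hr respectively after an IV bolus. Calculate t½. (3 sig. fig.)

k = ln(C₁/C₂) / (t₂ − t₁) = ln(103/67.6) / (9.59 − 2.50)
  = 0.4211 / 7.090 = 0.05940 hr⁻¹
t½ = ln 2 / k = ln 2 / 0.05940 ≈ 11.7 hours

11.7 hours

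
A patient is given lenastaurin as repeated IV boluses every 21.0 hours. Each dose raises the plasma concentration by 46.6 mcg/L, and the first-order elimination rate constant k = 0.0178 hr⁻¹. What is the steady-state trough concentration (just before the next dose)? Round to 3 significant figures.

Fraction remaining after one interval: e^(−kτ) = e^(−0.01780 × 21.0) = 0.6881
R = 1 / (1 − 0.6881) = 3.206
Css,max = 46.6 × 3.206 = 149.4 mcg/L
Css,min = Css,max × e^(−kτ) = 149.4 × 0.6881 ≈ 103 mcg/L

103 mcg/L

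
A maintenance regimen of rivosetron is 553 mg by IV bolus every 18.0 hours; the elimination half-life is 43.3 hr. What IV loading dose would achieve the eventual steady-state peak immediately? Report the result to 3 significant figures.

2210 mg

k = ln 2 / 43.3 = 0.01601 hr⁻¹
Accumulation ratio R = 1 / (1 − e^(−kτ)) = 1 / (1 − e^(−0.01601×18.0)) = 1 / (1 − 0.7497) = 3.994
Loading dose = maintenance dose × R = 553 × 3.994 ≈ 2210 mg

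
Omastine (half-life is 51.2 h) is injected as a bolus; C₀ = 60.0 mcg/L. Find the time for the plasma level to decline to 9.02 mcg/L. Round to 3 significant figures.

140 hours

k = ln 2 / 51.2 = 0.01354 h⁻¹
C(t) = C₀ e^(−kt)  ⇒  t = ln(C₀/C) / k
t = ln(60.0/9.02) / 0.01354 = 1.895 / 0.01354 ≈ 140 hours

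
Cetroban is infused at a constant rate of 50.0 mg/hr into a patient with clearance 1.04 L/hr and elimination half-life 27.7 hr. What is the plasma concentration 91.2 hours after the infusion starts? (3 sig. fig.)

43.2 µg/mL

Css = rate / CL = 50.0 / 1.04 = 48.08 µg/mL
k = ln 2 / 27.7 = 0.02502 hr⁻¹
C(t) = Css (1 − e^(−kt)) = 48.08 × (1 − e^(−2.282)) = 48.08 × 0.8979 ≈ 43.2 µg/mL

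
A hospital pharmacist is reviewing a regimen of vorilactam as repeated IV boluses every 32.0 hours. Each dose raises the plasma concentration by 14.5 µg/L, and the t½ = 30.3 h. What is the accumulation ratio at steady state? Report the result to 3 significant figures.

1.93

k = ln 2 / 30.3 = 0.02288 h⁻¹
Fraction remaining after one interval: e^(−kτ) = e^(−0.02288 × 32.0) = 0.4809
R = 1 / (1 − 0.4809) = 1 / 0.5191 ≈ 1.93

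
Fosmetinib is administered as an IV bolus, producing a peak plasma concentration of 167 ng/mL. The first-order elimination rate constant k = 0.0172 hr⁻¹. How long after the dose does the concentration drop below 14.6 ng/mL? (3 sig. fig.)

142 hours

C(t) = C₀ e^(−kt)  ⇒  t = ln(C₀/C) / k
t = ln(167/14.6) / 0.01720 = 2.437 / 0.01720 ≈ 142 hours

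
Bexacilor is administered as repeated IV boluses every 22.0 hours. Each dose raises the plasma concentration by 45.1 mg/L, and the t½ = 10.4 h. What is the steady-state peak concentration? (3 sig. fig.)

58.6 mg/L

k = ln 2 / 10.4 = 0.06665 h⁻¹
Fraction remaining after one interval: e^(−kτ) = e^(−0.06665 × 22.0) = 0.2308
R = 1 / (1 − 0.2308) = 1.300
Css,max = 45.1 × 1.300 ≈ 58.6 mg/L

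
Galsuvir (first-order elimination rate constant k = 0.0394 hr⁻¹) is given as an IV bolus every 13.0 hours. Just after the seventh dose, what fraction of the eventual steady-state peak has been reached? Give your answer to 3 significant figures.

0.972

f_n = 1 − e^(−nkτ) = 1 − e^(−7 × 0.03940 × 13.0) = 1 − e^(−3.585) = 1 − 0.02773 ≈ 0.972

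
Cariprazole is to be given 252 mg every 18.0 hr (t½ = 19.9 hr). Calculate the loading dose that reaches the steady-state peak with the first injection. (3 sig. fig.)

k = ln 2 / 19.9 = 0.03483 hr⁻¹
Accumulation ratio R = 1 / (1 − e^(−kτ)) = 1 / (1 − e^(−0.03483×18.0)) = 1 / (1 − 0.5342) = 2.147
Loading dose = maintenance dose × R = 252 × 2.147 ≈ 541 mg

541 mg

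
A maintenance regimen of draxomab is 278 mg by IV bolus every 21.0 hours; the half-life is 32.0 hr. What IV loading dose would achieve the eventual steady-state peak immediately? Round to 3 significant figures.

761 mg

k = ln 2 / 32.0 = 0.02166 hr⁻¹
Accumulation ratio R = 1 / (1 − e^(−kτ)) = 1 / (1 − e^(−0.02166×21.0)) = 1 / (1 − 0.6345) = 2.736
Loading dose = maintenance dose × R = 278 × 2.736 ≈ 761 mg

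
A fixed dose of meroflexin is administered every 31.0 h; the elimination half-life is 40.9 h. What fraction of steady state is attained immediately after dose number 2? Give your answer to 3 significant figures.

0.650

k = ln 2 / 40.9 = 0.01695 h⁻¹
f_n = 1 − e^(−nkτ) = 1 − e^(−2 × 0.01695 × 31.0) = 1 − e^(−1.051) = 1 − 0.3497 ≈ 0.650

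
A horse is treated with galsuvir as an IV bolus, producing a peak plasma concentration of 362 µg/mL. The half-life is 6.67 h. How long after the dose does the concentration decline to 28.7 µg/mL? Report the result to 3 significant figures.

k = ln 2 / 6.67 = 0.1039 h⁻¹
C(t) = C₀ e^(−kt)  ⇒  t = ln(C₀/C) / k
t = ln(362/28.7) / 0.1039 = 2.535 / 0.1039 ≈ 24.4 hours

24.4 hours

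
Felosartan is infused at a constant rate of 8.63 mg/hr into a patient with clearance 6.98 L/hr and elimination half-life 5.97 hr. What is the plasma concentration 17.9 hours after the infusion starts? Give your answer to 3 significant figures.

Css = rate / CL = 8.63 / 6.98 = 1.236 mg/L
k = ln 2 / 5.97 = 0.1161 hr⁻¹
C(t) = Css (1 − e^(−kt)) = 1.236 × (1 − e^(−2.078)) = 1.236 × 0.8749 ≈ 1.08 mg/L

1.08 mg/L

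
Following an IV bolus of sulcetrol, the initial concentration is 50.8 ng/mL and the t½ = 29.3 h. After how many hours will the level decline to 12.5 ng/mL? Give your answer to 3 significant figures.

59.3 hours

k = ln 2 / 29.3 = 0.02366 h⁻¹
C(t) = C₀ e^(−kt)  ⇒  t = ln(C₀/C) / k
t = ln(50.8/12.5) / 0.02366 = 1.402 / 0.02366 ≈ 59.3 hours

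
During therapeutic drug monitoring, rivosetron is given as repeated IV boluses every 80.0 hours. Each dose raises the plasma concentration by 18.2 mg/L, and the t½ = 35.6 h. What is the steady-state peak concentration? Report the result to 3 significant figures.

k = ln 2 / 35.6 = 0.01947 h⁻¹
Fraction remaining after one interval: e^(−kτ) = e^(−0.01947 × 80.0) = 0.2106
R = 1 / (1 − 0.2106) = 1.267
Css,max = 18.2 × 1.267 ≈ 23.1 mg/L

23.1 mg/L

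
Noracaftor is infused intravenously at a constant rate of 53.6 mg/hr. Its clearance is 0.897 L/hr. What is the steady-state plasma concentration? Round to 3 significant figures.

59.8 µg/mL

Css = infusion rate / CL = 53.6 / 0.897 ≈ 59.8 µg/mL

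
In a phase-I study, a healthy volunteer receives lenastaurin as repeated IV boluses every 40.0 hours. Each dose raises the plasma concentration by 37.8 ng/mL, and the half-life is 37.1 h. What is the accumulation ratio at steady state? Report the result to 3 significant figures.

k = ln 2 / 37.1 = 0.01868 h⁻¹
Fraction remaining after one interval: e^(−kτ) = e^(−0.01868 × 40.0) = 0.4736
R = 1 / (1 − 0.4736) = 1 / 0.5264 ≈ 1.90

1.90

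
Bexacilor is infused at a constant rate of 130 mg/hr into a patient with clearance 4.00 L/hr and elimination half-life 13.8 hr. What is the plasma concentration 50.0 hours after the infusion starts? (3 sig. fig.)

29.9 µg/mL

Css = rate / CL = 130 / 4.00 = 32.50 µg/mL
k = ln 2 / 13.8 = 0.05023 hr⁻¹
C(t) = Css (1 − e^(−kt)) = 32.50 × (1 − e^(−2.511)) = 32.50 × 0.9188 ≈ 29.9 µg/mL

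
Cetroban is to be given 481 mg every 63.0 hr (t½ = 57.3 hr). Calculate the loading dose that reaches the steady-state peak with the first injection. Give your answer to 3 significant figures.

k = ln 2 / 57.3 = 0.01210 hr⁻¹
Accumulation ratio R = 1 / (1 − e^(−kτ)) = 1 / (1 − e^(−0.01210×63.0)) = 1 / (1 − 0.4667) = 1.875
Loading dose = maintenance dose × R = 481 × 1.875 ≈ 902 mg

902 mg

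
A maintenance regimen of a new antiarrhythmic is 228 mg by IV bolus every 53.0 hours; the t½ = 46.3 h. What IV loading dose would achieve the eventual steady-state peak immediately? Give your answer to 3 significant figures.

416 mg

k = ln 2 / 46.3 = 0.01497 h⁻¹
Accumulation ratio R = 1 / (1 − e^(−kτ)) = 1 / (1 − e^(−0.01497×53.0)) = 1 / (1 − 0.4523) = 1.826
Loading dose = maintenance dose × R = 228 × 1.826 ≈ 416 mg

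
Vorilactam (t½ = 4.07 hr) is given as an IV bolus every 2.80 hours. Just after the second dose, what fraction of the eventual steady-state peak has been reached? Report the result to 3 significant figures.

0.615

k = ln 2 / 4.07 = 0.1703 hr⁻¹
f_n = 1 − e^(−nkτ) = 1 − e^(−2 × 0.1703 × 2.80) = 1 − e^(−0.9537) = 1 − 0.3853 ≈ 0.615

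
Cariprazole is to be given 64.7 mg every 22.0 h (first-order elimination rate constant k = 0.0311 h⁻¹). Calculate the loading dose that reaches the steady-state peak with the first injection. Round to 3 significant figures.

131 mg

Accumulation ratio R = 1 / (1 − e^(−kτ)) = 1 / (1 − e^(−0.03110×22.0)) = 1 / (1 − 0.5045) = 2.018
Loading dose = maintenance dose × R = 64.7 × 2.018 ≈ 131 mg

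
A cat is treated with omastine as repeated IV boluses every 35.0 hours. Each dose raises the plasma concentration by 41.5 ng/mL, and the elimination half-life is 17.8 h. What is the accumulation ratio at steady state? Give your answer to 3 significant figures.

k = ln 2 / 17.8 = 0.03894 h⁻¹
Fraction remaining after one interval: e^(−kτ) = e^(−0.03894 × 35.0) = 0.2559
R = 1 / (1 − 0.2559) = 1 / 0.7441 ≈ 1.34

1.34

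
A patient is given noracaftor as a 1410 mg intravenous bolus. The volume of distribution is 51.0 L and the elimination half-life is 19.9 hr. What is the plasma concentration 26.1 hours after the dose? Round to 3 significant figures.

C₀ = dose / V = 1410 / 51.0 = 27.65 mg/L
k = ln 2 / 19.9 = 0.03483 hr⁻¹
C(t) = C₀ e^(−kt) = 27.65 × e^(−0.03483 × 26.1) = 27.65 × e^(−0.9091) = 27.65 × 0.4029 ≈ 11.1 mg/L

11.1 mg/L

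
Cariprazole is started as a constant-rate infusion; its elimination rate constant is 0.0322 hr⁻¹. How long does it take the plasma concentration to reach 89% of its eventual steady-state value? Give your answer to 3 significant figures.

f = 1 − e^(−kt)  ⇒  t = −ln(1 − f) / k
t = −ln(1 − 0.89) / 0.03220 = 2.207 / 0.03220 ≈ 68.5 hours

68.5 hours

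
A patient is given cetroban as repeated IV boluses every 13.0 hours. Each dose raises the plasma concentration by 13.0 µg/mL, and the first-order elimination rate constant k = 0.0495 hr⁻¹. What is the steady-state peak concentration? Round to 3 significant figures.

Fraction remaining after one interval: e^(−kτ) = e^(−0.04950 × 13.0) = 0.5255
R = 1 / (1 − 0.5255) = 2.107
Css,max = 13.0 × 2.107 ≈ 27.4 µg/mL

27.4 µg/mL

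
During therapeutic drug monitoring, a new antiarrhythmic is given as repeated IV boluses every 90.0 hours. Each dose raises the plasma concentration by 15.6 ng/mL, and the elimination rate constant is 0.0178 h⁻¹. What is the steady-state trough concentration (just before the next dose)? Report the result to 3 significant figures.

3.94 ng/mL

Fraction remaining after one interval: e^(−kτ) = e^(−0.01780 × 90.0) = 0.2015
R = 1 / (1 − 0.2015) = 1.252
Css,max = 15.6 × 1.252 = 19.54 ng/mL
Css,min = Css,max × e^(−kτ) = 19.54 × 0.2015 ≈ 3.94 ng/mL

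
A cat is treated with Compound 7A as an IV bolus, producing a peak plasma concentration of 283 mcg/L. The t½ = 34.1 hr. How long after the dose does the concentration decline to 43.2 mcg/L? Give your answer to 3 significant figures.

k = ln 2 / 34.1 = 0.02033 hr⁻¹
C(t) = C₀ e^(−kt)  ⇒  t = ln(C₀/C) / k
t = ln(283/43.2) / 0.02033 = 1.880 / 0.02033 ≈ 92.5 hours

92.5 hours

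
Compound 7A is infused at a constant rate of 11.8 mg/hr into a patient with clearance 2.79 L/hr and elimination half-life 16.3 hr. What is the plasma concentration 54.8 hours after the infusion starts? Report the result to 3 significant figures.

Css = rate / CL = 11.8 / 2.79 = 4.229 mg/L
k = ln 2 / 16.3 = 0.04252 hr⁻¹
C(t) = Css (1 − e^(−kt)) = 4.229 × (1 − e^(−2.330)) = 4.229 × 0.9027 ≈ 3.82 mg/L

3.82 mg/L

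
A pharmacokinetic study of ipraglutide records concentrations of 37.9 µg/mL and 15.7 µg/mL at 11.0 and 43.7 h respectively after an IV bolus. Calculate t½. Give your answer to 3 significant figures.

k = ln(C₁/C₂) / (t₂ − t₁) = ln(37.9/15.7) / (43.7 − 11.0)
  = 0.8813 / 32.70 = 0.02695 h⁻¹
t½ = ln 2 / k = ln 2 / 0.02695 ≈ 25.7 hours

25.7 hours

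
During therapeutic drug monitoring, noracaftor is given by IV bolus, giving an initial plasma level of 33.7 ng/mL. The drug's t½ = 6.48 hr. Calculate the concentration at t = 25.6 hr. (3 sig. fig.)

2.18 ng/mL

k = ln 2 / 6.48 = 0.1070 hr⁻¹
25.6 hr is 3.951 half-lives, so C = 33.7 × (1/2)^3.951 = 33.7 × 0.06468 ≈ 2.18 ng/mL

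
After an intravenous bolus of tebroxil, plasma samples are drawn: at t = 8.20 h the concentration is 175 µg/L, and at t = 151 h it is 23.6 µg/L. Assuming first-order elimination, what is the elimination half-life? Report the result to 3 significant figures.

49.4 hours

k = ln(C₁/C₂) / (t₂ − t₁) = ln(175/23.6) / (151 − 8.20)
  = 2.004 / 142.8 = 0.01403 h⁻¹
t½ = ln 2 / k = ln 2 / 0.01403 ≈ 49.4 hours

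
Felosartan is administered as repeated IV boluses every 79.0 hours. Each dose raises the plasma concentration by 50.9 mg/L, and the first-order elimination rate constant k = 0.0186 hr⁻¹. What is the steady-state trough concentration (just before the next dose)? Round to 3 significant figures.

15.2 mg/L

Fraction remaining after one interval: e^(−kτ) = e^(−0.01860 × 79.0) = 0.2301
R = 1 / (1 − 0.2301) = 1.299
Css,max = 50.9 × 1.299 = 66.11 mg/L
Css,min = Css,max × e^(−kτ) = 66.11 × 0.2301 ≈ 15.2 mg/L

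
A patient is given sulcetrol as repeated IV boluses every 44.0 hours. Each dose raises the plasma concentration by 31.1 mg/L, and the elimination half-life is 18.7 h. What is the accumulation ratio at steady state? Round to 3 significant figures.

k = ln 2 / 18.7 = 0.03707 h⁻¹
Fraction remaining after one interval: e^(−kτ) = e^(−0.03707 × 44.0) = 0.1957
R = 1 / (1 − 0.1957) = 1 / 0.8043 ≈ 1.24

1.24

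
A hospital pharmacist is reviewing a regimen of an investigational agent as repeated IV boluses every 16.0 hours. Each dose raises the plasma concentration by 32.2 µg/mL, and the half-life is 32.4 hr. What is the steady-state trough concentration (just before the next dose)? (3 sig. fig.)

k = ln 2 / 32.4 = 0.02139 hr⁻¹
Fraction remaining after one interval: e^(−kτ) = e^(−0.02139 × 16.0) = 0.7101
R = 1 / (1 − 0.7101) = 3.450
Css,max = 32.2 × 3.450 = 111.1 µg/mL
Css,min = Css,max × e^(−kτ) = 111.1 × 0.7101 ≈ 78.9 µg/mL

78.9 µg/mL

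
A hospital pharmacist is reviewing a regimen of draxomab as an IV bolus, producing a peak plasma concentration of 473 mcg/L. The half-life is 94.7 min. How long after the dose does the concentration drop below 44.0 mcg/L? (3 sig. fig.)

324 minutes

k = ln 2 / 94.7 = 0.007319 min⁻¹
C(t) = C₀ e^(−kt)  ⇒  t = ln(C₀/C) / k
t = ln(473/44.0) / 0.007319 = 2.375 / 0.007319 ≈ 324 minutes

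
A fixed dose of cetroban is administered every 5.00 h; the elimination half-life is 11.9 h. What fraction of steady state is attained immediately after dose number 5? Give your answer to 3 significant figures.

k = ln 2 / 11.9 = 0.05825 h⁻¹
f_n = 1 − e^(−nkτ) = 1 − e^(−5 × 0.05825 × 5.00) = 1 − e^(−1.456) = 1 − 0.2331 ≈ 0.767

0.767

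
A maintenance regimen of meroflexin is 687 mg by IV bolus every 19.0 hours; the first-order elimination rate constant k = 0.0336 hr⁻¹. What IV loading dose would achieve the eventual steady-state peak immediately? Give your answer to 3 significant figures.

Accumulation ratio R = 1 / (1 − e^(−kτ)) = 1 / (1 − e^(−0.03360×19.0)) = 1 / (1 − 0.5281) = 2.119
Loading dose = maintenance dose × R = 687 × 2.119 ≈ 1460 mg

1460 mg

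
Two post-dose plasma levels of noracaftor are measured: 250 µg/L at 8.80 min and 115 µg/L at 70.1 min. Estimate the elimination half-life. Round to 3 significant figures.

54.7 minutes

k = ln(C₁/C₂) / (t₂ − t₁) = ln(250/115) / (70.1 − 8.80)
  = 0.7765 / 61.30 = 0.01267 min⁻¹
t½ = ln 2 / k = ln 2 / 0.01267 ≈ 54.7 minutes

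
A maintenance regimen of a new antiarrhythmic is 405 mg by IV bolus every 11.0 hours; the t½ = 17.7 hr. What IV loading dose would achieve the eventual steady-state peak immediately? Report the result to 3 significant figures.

1160 mg

k = ln 2 / 17.7 = 0.03916 hr⁻¹
Accumulation ratio R = 1 / (1 − e^(−kτ)) = 1 / (1 − e^(−0.03916×11.0)) = 1 / (1 − 0.6500) = 2.857
Loading dose = maintenance dose × R = 405 × 2.857 ≈ 1160 mg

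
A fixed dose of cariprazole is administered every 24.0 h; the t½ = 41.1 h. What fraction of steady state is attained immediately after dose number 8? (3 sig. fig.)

0.961

k = ln 2 / 41.1 = 0.01686 h⁻¹
f_n = 1 − e^(−nkτ) = 1 − e^(−8 × 0.01686 × 24.0) = 1 − e^(−3.238) = 1 − 0.03924 ≈ 0.961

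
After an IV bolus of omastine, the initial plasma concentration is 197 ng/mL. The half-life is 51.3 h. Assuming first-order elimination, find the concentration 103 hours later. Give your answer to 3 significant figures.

k = ln 2 / 51.3 = 0.01351 h⁻¹
103 h is 2.008 half-lives, so C = 197 × (1/2)^2.008 = 197 × 0.2487 ≈ 49.0 ng/mL

49.0 ng/mL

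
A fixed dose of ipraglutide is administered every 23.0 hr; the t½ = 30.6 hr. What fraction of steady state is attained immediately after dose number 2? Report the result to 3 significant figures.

0.647

k = ln 2 / 30.6 = 0.02265 hr⁻¹
f_n = 1 − e^(−nkτ) = 1 − e^(−2 × 0.02265 × 23.0) = 1 − e^(−1.042) = 1 − 0.3528 ≈ 0.647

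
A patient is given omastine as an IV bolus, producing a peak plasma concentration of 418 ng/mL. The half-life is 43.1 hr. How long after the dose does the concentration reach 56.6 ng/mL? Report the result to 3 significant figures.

k = ln 2 / 43.1 = 0.01608 hr⁻¹
C(t) = C₀ e^(−kt)  ⇒  t = ln(C₀/C) / k
t = ln(418/56.6) / 0.01608 = 1.999 / 0.01608 ≈ 124 hours

124 hours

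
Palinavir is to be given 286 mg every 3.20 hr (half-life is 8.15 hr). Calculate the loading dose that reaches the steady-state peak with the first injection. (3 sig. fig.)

k = ln 2 / 8.15 = 0.08505 hr⁻¹
Accumulation ratio R = 1 / (1 − e^(−kτ)) = 1 / (1 − e^(−0.08505×3.20)) = 1 / (1 − 0.7617) = 4.197
Loading dose = maintenance dose × R = 286 × 4.197 ≈ 1200 mg

1200 mg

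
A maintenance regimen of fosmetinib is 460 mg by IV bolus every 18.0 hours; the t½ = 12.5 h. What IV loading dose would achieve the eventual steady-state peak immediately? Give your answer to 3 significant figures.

k = ln 2 / 12.5 = 0.05545 h⁻¹
Accumulation ratio R = 1 / (1 − e^(−kτ)) = 1 / (1 − e^(−0.05545×18.0)) = 1 / (1 − 0.3686) = 1.584
Loading dose = maintenance dose × R = 460 × 1.584 ≈ 729 mg

729 mg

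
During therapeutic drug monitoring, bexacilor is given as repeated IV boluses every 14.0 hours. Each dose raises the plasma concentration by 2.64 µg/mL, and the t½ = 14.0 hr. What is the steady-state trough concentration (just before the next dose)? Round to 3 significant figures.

2.64 µg/mL

k = ln 2 / 14.0 = 0.04951 hr⁻¹
Fraction remaining after one interval: e^(−kτ) = e^(−0.04951 × 14.0) = 0.5000
R = 1 / (1 − 0.5000) = 2.000
Css,max = 2.64 × 2.000 = 5.280 µg/mL
Css,min = Css,max × e^(−kτ) = 5.280 × 0.5000 ≈ 2.64 µg/mL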